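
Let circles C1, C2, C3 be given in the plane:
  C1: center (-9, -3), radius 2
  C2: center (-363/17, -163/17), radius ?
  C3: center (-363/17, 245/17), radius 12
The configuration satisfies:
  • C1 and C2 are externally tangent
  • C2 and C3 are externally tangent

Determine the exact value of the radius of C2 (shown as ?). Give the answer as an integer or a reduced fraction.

12

1. [ext C1·C2]  r_C2² + 4r_C2 − 192 = 0  ⇒  r_C2 = 12 (r>0 drops 1)
2. [ext C2·C3]  r_C2² + 24r_C2 − 432 = 0  ⇒  r_C2 = 12 (r>0 drops 1)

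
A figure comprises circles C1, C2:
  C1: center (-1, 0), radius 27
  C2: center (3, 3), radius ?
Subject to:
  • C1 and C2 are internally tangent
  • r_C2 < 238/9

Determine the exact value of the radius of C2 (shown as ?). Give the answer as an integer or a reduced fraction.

1. [int C1,C2]  r_C2² − 54r_C2 + 704 = 0  ⇒  r_C2 = 22 or 32
2. given r_C2 < 238/9: keep 22

22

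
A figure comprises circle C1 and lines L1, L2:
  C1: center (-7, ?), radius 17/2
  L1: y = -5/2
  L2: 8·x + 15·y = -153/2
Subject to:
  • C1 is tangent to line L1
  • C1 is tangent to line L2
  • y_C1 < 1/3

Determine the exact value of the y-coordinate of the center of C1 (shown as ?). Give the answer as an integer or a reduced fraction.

1. [C1‖L1]  y_C1² + 5y_C1 − 66 = 0  ⇒  y_C1 = -11 or 6
2. [C1‖L2]  y_C1² + (41/15)y_C1 − 1364/15 = 0  ⇒  y_C1 = -11 or 124/15

-11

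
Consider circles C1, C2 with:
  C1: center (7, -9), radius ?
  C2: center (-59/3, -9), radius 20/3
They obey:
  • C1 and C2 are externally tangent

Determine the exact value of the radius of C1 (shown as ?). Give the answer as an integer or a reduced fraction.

20

1. [ext C1·C2]  r_C1² + (40/3)r_C1 − 2000/3 = 0  ⇒  r_C1 = 20 (r>0 drops 1)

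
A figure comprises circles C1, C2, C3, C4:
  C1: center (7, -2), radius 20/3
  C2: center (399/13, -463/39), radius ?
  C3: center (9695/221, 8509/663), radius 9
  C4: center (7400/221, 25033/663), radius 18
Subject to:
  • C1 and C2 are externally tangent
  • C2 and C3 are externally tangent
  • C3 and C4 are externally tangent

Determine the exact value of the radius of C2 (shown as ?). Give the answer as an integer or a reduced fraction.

1. [ext C1·C2]  r_C2² + (40/3)r_C2 − 1843/3 = 0  ⇒  r_C2 = 19 (r>0 drops 1)
2. [ext C2·C3]  r_C2² + 18r_C2 − 703 = 0  ⇒  r_C2 = 19 (r>0 drops 1)

19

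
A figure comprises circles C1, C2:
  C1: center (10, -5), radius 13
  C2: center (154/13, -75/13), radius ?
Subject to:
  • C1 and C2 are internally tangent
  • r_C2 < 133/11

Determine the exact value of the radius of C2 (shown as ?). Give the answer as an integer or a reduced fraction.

11

1. [int C1,C2]  r_C2² − 26r_C2 + 165 = 0  ⇒  r_C2 = 11 or 15
2. given r_C2 < 133/11: keep 11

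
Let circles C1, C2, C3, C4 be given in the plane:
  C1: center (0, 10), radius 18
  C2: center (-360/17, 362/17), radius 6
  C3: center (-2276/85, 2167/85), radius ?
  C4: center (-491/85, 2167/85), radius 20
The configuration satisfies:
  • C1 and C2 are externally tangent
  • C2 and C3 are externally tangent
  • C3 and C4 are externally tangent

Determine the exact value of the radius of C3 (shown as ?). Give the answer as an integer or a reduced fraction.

1

1. [ext C2·C3]  r_C3² + 12r_C3 − 13 = 0  ⇒  r_C3 = 1 (r>0 drops 1)
2. [ext C3·C4]  r_C3² + 40r_C3 − 41 = 0  ⇒  r_C3 = 1 (r>0 drops 1)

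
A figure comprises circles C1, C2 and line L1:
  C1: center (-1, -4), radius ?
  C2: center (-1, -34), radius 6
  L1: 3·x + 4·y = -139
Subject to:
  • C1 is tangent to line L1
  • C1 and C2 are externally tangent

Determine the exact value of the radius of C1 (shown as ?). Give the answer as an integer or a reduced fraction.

24

1. [C1‖L1]  r_C1² − 576 = 0  ⇒  r_C1 = 24 (r>0 drops 1)
2. [ext C1·C2]  r_C1² + 12r_C1 − 864 = 0  ⇒  r_C1 = 24 (r>0 drops 1)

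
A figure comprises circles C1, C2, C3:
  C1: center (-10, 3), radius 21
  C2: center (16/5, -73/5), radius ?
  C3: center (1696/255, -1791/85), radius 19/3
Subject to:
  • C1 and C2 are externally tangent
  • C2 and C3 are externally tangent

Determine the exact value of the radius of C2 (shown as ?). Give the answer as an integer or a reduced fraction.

1

1. [ext C1·C2]  r_C2² + 42r_C2 − 43 = 0  ⇒  r_C2 = 1 (r>0 drops 1)
2. [ext C2·C3]  r_C2² + (38/3)r_C2 − 41/3 = 0  ⇒  r_C2 = 1 (r>0 drops 1)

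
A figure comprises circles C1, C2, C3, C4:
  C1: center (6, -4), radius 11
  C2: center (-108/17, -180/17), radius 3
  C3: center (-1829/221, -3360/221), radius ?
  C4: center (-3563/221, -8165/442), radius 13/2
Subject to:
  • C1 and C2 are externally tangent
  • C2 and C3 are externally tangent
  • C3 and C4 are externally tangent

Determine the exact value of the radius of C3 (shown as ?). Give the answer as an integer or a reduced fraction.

2

1. [ext C2·C3]  r_C3² + 6r_C3 − 16 = 0  ⇒  r_C3 = 2 (r>0 drops 1)
2. [ext C3·C4]  r_C3² + 13r_C3 − 30 = 0  ⇒  r_C3 = 2 (r>0 drops 1)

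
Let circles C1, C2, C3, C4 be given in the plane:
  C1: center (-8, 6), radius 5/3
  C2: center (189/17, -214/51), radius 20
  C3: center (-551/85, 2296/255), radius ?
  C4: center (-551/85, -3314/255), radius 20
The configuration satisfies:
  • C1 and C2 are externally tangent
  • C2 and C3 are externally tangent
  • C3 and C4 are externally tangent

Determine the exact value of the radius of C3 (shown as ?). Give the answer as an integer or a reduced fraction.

2

1. [ext C2·C3]  r_C3² + 40r_C3 − 84 = 0  ⇒  r_C3 = 2 (r>0 drops 1)
2. [ext C3·C4]  r_C3² + 40r_C3 − 84 = 0  ⇒  r_C3 = 2 (r>0 drops 1)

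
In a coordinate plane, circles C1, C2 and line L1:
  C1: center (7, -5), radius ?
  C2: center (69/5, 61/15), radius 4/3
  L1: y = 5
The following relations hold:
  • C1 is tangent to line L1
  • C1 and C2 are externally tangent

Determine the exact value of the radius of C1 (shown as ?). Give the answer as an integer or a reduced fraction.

10

1. [C1‖L1]  r_C1² − 100 = 0  ⇒  r_C1 = 10 (r>0 drops 1)
2. [ext C1·C2]  r_C1² + (8/3)r_C1 − 380/3 = 0  ⇒  r_C1 = 10 (r>0 drops 1)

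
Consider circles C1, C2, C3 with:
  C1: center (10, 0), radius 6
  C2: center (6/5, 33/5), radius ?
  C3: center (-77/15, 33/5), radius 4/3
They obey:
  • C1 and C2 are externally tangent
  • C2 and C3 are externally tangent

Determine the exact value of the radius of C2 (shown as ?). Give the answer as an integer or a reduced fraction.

1. [ext C1·C2]  r_C2² + 12r_C2 − 85 = 0  ⇒  r_C2 = 5 (r>0 drops 1)
2. [ext C2·C3]  r_C2² + (8/3)r_C2 − 115/3 = 0  ⇒  r_C2 = 5 (r>0 drops 1)

5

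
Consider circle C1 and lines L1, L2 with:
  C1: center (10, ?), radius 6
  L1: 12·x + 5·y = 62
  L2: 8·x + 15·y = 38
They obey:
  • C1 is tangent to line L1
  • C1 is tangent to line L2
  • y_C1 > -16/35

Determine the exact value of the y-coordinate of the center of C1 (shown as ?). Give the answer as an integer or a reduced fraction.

1. [C1‖L1]  y_C1² + (116/5)y_C1 − 544/5 = 0  ⇒  y_C1 = -136/5 or 4
2. [C1‖L2]  y_C1² + (28/5)y_C1 − 192/5 = 0  ⇒  y_C1 = -48/5 or 4

4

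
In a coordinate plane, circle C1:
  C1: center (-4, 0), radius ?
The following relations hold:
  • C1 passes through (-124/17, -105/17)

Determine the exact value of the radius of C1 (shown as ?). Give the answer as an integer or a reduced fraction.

7

1. [C1∋P]  r_C1² − 49 = 0  ⇒  r_C1 = 7 (r>0 drops 1)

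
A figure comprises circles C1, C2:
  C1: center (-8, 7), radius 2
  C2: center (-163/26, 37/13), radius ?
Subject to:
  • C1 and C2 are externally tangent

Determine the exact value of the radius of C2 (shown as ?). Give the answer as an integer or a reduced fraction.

5/2

1. [ext C1·C2]  r_C2² + 4r_C2 − 65/4 = 0  ⇒  r_C2 = 5/2 (r>0 drops 1)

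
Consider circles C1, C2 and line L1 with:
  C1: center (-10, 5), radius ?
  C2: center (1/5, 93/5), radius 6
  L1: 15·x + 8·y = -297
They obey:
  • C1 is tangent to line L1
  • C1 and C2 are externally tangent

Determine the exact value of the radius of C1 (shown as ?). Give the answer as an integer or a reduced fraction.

11

1. [C1‖L1]  r_C1² − 121 = 0  ⇒  r_C1 = 11 (r>0 drops 1)
2. [ext C1·C2]  r_C1² + 12r_C1 − 253 = 0  ⇒  r_C1 = 11 (r>0 drops 1)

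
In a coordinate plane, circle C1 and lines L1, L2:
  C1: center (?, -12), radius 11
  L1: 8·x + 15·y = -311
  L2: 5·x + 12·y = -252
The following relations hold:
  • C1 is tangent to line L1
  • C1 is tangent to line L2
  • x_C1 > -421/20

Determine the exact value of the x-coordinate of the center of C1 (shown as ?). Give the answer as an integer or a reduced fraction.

7

1. [C1‖L1]  x_C1² + (131/4)x_C1 − 1113/4 = 0  ⇒  x_C1 = -159/4 or 7
2. [C1‖L2]  x_C1² + (216/5)x_C1 − 1757/5 = 0  ⇒  x_C1 = -251/5 or 7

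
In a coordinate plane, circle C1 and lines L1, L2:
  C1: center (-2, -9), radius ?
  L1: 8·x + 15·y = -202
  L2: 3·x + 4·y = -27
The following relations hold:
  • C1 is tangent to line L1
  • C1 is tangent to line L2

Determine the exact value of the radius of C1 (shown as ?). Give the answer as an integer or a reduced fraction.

3

1. [C1‖L1]  r_C1² − 9 = 0  ⇒  r_C1 = 3 (r>0 drops 1)
2. [C1‖L2]  r_C1² − 9 = 0  ⇒  r_C1 = 3 (r>0 drops 1)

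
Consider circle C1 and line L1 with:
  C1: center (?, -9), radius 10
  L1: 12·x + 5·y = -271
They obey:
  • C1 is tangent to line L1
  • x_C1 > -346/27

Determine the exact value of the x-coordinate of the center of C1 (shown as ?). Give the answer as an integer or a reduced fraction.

1. [C1‖L1]  x_C1² + (113/3)x_C1 + 712/3 = 0  ⇒  x_C1 = -89/3 or -8
2. given x_C1 > -346/27: keep -8

-8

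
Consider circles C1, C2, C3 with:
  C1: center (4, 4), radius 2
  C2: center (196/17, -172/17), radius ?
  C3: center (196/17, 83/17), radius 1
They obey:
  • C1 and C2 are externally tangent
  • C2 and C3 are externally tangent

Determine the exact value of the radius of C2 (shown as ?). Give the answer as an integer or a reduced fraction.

1. [ext C1·C2]  r_C2² + 4r_C2 − 252 = 0  ⇒  r_C2 = 14 (r>0 drops 1)
2. [ext C2·C3]  r_C2² + 2r_C2 − 224 = 0  ⇒  r_C2 = 14 (r>0 drops 1)

14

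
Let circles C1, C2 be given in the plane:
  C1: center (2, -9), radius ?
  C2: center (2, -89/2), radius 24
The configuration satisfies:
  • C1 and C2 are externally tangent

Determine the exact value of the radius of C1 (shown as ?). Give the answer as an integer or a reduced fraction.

23/2

1. [ext C1·C2]  r_C1² + 48r_C1 − 2737/4 = 0  ⇒  r_C1 = 23/2 (r>0 drops 1)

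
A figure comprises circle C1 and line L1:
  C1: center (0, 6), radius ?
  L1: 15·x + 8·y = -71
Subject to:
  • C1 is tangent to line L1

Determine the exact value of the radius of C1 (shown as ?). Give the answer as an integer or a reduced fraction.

7

1. [C1‖L1]  r_C1² − 49 = 0  ⇒  r_C1 = 7 (r>0 drops 1)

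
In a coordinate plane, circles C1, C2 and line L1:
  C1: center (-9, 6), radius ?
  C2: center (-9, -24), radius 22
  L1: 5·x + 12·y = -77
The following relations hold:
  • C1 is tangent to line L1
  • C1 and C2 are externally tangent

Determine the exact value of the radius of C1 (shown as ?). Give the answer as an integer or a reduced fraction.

8

1. [C1‖L1]  r_C1² − 64 = 0  ⇒  r_C1 = 8 (r>0 drops 1)
2. [ext C1·C2]  r_C1² + 44r_C1 − 416 = 0  ⇒  r_C1 = 8 (r>0 drops 1)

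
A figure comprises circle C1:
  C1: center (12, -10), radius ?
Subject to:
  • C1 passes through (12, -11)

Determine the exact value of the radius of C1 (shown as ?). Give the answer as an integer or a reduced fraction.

1. [C1∋P]  r_C1² − 1 = 0  ⇒  r_C1 = 1 (r>0 drops 1)

1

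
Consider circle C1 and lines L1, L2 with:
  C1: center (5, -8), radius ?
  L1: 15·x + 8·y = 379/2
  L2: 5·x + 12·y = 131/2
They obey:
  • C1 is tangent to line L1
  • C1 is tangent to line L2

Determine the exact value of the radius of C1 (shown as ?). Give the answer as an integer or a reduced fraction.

21/2

1. [C1‖L1]  r_C1² − 441/4 = 0  ⇒  r_C1 = 21/2 (r>0 drops 1)
2. [C1‖L2]  r_C1² − 441/4 = 0  ⇒  r_C1 = 21/2 (r>0 drops 1)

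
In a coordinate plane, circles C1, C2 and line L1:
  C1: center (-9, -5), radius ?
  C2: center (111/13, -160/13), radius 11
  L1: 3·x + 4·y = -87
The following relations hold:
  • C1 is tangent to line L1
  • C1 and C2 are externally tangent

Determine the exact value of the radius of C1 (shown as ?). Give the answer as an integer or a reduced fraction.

8

1. [C1‖L1]  r_C1² − 64 = 0  ⇒  r_C1 = 8 (r>0 drops 1)
2. [ext C1·C2]  r_C1² + 22r_C1 − 240 = 0  ⇒  r_C1 = 8 (r>0 drops 1)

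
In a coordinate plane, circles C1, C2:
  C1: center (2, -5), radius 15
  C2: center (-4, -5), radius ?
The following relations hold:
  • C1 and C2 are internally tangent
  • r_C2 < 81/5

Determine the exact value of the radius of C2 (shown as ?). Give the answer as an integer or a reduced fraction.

9

1. [int C1,C2]  r_C2² − 30r_C2 + 189 = 0  ⇒  r_C2 = 9 or 21
2. given r_C2 < 81/5: keep 9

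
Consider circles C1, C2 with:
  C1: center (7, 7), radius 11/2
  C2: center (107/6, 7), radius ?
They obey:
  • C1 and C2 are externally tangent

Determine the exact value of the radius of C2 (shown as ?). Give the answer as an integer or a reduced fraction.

16/3

1. [ext C1·C2]  r_C2² + 11r_C2 − 784/9 = 0  ⇒  r_C2 = 16/3 (r>0 drops 1)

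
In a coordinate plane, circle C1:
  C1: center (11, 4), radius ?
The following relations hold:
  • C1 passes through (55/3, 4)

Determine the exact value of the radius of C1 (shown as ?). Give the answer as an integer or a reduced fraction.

1. [C1∋P]  r_C1² − 484/9 = 0  ⇒  r_C1 = 22/3 (r>0 drops 1)

22/3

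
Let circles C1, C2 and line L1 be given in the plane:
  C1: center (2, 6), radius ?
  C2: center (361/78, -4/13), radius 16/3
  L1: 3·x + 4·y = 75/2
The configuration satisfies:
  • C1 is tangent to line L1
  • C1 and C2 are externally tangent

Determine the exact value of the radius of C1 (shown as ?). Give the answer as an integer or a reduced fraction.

3/2

1. [C1‖L1]  r_C1² − 9/4 = 0  ⇒  r_C1 = 3/2 (r>0 drops 1)
2. [ext C1·C2]  r_C1² + (32/3)r_C1 − 73/4 = 0  ⇒  r_C1 = 3/2 (r>0 drops 1)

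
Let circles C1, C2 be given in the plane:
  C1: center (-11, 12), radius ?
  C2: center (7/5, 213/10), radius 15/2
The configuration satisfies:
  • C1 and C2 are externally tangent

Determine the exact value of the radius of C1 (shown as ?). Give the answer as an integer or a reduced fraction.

8

1. [ext C1·C2]  r_C1² + 15r_C1 − 184 = 0  ⇒  r_C1 = 8 (r>0 drops 1)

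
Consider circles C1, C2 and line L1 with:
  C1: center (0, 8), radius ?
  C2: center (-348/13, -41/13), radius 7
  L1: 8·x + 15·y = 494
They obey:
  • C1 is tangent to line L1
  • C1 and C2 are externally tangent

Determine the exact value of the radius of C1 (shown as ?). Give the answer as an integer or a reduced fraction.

22

1. [C1‖L1]  r_C1² − 484 = 0  ⇒  r_C1 = 22 (r>0 drops 1)
2. [ext C1·C2]  r_C1² + 14r_C1 − 792 = 0  ⇒  r_C1 = 22 (r>0 drops 1)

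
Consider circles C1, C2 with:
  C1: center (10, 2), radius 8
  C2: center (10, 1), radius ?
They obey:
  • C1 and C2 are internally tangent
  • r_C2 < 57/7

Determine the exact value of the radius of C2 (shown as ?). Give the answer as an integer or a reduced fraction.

1. [int C1,C2]  r_C2² − 16r_C2 + 63 = 0  ⇒  r_C2 = 7 or 9
2. given r_C2 < 57/7: keep 7

7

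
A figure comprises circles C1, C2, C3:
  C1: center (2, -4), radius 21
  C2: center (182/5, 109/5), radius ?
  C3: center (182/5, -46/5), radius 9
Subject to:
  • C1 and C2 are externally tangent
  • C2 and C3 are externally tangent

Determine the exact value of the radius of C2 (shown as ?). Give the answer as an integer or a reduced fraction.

1. [ext C1·C2]  r_C2² + 42r_C2 − 1408 = 0  ⇒  r_C2 = 22 (r>0 drops 1)
2. [ext C2·C3]  r_C2² + 18r_C2 − 880 = 0  ⇒  r_C2 = 22 (r>0 drops 1)

22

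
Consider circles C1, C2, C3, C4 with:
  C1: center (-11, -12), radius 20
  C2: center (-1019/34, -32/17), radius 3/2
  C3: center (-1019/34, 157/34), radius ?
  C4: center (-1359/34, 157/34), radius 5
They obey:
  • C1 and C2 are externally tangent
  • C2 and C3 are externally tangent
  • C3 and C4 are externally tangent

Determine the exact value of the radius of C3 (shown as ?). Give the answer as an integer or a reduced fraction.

1. [ext C2·C3]  r_C3² + 3r_C3 − 40 = 0  ⇒  r_C3 = 5 (r>0 drops 1)
2. [ext C3·C4]  r_C3² + 10r_C3 − 75 = 0  ⇒  r_C3 = 5 (r>0 drops 1)

5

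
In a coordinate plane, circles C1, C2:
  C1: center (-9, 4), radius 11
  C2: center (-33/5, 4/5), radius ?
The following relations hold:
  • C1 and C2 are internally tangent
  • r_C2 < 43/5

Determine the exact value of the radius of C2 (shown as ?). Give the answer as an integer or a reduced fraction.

7

1. [int C1,C2]  r_C2² − 22r_C2 + 105 = 0  ⇒  r_C2 = 7 or 15
2. given r_C2 < 43/5: keep 7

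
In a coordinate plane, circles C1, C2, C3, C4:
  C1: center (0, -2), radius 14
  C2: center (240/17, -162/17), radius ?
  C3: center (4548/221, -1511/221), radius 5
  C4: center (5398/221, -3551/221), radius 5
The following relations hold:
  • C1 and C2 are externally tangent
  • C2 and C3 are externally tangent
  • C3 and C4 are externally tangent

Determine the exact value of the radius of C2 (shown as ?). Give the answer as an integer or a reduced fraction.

2

1. [ext C1·C2]  r_C2² + 28r_C2 − 60 = 0  ⇒  r_C2 = 2 (r>0 drops 1)
2. [ext C2·C3]  r_C2² + 10r_C2 − 24 = 0  ⇒  r_C2 = 2 (r>0 drops 1)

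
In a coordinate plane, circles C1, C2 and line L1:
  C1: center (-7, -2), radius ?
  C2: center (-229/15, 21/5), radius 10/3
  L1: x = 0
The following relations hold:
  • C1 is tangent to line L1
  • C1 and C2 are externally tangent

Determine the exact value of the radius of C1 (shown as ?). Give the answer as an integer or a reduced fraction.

1. [C1‖L1]  r_C1² − 49 = 0  ⇒  r_C1 = 7 (r>0 drops 1)
2. [ext C1·C2]  r_C1² + (20/3)r_C1 − 287/3 = 0  ⇒  r_C1 = 7 (r>0 drops 1)

7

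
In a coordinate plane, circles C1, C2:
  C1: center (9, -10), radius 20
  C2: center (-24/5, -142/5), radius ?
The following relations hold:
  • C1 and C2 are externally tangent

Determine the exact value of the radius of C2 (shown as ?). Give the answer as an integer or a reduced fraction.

1. [ext C1·C2]  r_C2² + 40r_C2 − 129 = 0  ⇒  r_C2 = 3 (r>0 drops 1)

3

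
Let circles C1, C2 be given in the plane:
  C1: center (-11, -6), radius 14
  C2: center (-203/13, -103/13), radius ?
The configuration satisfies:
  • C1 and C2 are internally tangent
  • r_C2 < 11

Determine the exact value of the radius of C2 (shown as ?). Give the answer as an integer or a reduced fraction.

1. [int C1,C2]  r_C2² − 28r_C2 + 171 = 0  ⇒  r_C2 = 9 or 19
2. given r_C2 < 11: keep 9

9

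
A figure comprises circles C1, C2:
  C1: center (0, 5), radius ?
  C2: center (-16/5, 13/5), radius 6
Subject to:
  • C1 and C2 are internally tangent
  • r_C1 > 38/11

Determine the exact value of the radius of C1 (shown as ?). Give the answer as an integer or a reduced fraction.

1. [int C1,C2]  r_C1² − 12r_C1 + 20 = 0  ⇒  r_C1 = 2 or 10
2. given r_C1 > 38/11: keep 10

10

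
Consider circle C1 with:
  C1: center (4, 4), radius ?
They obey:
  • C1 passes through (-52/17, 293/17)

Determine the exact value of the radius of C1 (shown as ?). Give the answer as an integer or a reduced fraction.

15

1. [C1∋P]  r_C1² − 225 = 0  ⇒  r_C1 = 15 (r>0 drops 1)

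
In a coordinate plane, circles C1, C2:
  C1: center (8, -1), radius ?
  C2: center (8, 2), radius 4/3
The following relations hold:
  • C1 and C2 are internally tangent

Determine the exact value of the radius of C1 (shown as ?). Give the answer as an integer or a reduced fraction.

1. [int C1,C2]  r_C1² − (8/3)r_C1 − 65/9 = 0  ⇒  r_C1 = 13/3 (r>0 drops 1)

13/3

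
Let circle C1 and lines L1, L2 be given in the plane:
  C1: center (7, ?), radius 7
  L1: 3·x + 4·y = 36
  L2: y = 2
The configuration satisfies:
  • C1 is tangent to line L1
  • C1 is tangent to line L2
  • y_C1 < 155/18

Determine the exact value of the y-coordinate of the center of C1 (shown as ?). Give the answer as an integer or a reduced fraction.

-5

1. [C1‖L1]  y_C1² − (15/2)y_C1 − 125/2 = 0  ⇒  y_C1 = -5 or 25/2
2. [C1‖L2]  y_C1² − 4y_C1 − 45 = 0  ⇒  y_C1 = -5 or 9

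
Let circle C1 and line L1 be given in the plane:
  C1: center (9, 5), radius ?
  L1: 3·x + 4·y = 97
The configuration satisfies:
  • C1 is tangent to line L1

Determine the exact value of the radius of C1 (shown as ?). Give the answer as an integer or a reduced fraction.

10

1. [C1‖L1]  r_C1² − 100 = 0  ⇒  r_C1 = 10 (r>0 drops 1)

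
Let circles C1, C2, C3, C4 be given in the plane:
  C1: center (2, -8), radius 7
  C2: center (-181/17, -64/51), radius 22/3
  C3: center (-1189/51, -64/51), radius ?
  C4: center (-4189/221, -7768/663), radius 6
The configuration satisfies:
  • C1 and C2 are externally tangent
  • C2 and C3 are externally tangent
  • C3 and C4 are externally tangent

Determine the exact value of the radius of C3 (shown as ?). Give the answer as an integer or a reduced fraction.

16/3

1. [ext C2·C3]  r_C3² + (44/3)r_C3 − 320/3 = 0  ⇒  r_C3 = 16/3 (r>0 drops 1)
2. [ext C3·C4]  r_C3² + 12r_C3 − 832/9 = 0  ⇒  r_C3 = 16/3 (r>0 drops 1)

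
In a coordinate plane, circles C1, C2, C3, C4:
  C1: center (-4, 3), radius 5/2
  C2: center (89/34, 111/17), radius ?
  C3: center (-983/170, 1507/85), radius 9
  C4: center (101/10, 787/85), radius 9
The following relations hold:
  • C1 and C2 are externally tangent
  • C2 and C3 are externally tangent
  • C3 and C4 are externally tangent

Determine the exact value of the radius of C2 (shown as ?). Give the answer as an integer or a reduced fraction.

1. [ext C1·C2]  r_C2² + 5r_C2 − 50 = 0  ⇒  r_C2 = 5 (r>0 drops 1)
2. [ext C2·C3]  r_C2² + 18r_C2 − 115 = 0  ⇒  r_C2 = 5 (r>0 drops 1)

5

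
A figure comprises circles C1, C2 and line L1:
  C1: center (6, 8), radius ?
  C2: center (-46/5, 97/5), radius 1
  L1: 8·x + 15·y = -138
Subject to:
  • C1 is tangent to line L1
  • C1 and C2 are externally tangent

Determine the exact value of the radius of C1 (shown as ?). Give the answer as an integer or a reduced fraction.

18

1. [C1‖L1]  r_C1² − 324 = 0  ⇒  r_C1 = 18 (r>0 drops 1)
2. [ext C1·C2]  r_C1² + 2r_C1 − 360 = 0  ⇒  r_C1 = 18 (r>0 drops 1)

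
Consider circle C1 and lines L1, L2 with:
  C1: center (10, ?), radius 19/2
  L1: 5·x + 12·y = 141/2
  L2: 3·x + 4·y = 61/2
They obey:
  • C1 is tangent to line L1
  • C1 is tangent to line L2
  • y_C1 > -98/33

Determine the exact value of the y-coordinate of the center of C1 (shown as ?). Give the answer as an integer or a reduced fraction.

12

1. [C1‖L1]  y_C1² − (41/12)y_C1 − 103 = 0  ⇒  y_C1 = -103/12 or 12
2. [C1‖L2]  y_C1² − (1/4)y_C1 − 141 = 0  ⇒  y_C1 = -47/4 or 12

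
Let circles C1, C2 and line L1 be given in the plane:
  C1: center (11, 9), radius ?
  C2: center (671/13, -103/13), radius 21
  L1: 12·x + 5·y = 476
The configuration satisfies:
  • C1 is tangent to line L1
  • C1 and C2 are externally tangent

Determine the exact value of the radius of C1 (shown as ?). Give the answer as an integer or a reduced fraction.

1. [C1‖L1]  r_C1² − 529 = 0  ⇒  r_C1 = 23 (r>0 drops 1)
2. [ext C1·C2]  r_C1² + 42r_C1 − 1495 = 0  ⇒  r_C1 = 23 (r>0 drops 1)

23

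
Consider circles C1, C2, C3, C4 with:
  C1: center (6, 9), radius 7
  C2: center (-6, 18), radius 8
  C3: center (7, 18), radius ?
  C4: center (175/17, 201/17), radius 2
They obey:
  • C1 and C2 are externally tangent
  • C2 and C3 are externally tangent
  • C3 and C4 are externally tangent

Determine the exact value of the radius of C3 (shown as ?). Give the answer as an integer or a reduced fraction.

5

1. [ext C2·C3]  r_C3² + 16r_C3 − 105 = 0  ⇒  r_C3 = 5 (r>0 drops 1)
2. [ext C3·C4]  r_C3² + 4r_C3 − 45 = 0  ⇒  r_C3 = 5 (r>0 drops 1)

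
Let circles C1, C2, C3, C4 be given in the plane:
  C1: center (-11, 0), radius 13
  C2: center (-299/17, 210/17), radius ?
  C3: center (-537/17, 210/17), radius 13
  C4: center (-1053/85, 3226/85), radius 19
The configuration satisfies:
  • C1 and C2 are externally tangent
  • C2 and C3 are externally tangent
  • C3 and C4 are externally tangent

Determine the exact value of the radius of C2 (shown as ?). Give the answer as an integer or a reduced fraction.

1

1. [ext C1·C2]  r_C2² + 26r_C2 − 27 = 0  ⇒  r_C2 = 1 (r>0 drops 1)
2. [ext C2·C3]  r_C2² + 26r_C2 − 27 = 0  ⇒  r_C2 = 1 (r>0 drops 1)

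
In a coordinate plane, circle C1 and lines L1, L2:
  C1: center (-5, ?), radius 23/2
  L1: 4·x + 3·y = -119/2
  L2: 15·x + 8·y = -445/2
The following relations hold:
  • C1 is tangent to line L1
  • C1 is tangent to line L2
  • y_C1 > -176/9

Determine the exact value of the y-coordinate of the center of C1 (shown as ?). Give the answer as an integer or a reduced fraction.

6

1. [C1‖L1]  y_C1² + (79/3)y_C1 − 194 = 0  ⇒  y_C1 = -97/3 or 6
2. [C1‖L2]  y_C1² + (295/8)y_C1 − 1029/4 = 0  ⇒  y_C1 = -343/8 or 6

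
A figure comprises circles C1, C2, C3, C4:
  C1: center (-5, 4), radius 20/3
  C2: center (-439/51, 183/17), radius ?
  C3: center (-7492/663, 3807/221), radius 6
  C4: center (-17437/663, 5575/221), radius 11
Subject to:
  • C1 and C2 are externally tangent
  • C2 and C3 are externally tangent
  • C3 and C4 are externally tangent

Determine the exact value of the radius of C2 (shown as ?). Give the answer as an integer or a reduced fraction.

1. [ext C1·C2]  r_C2² + (40/3)r_C2 − 43/3 = 0  ⇒  r_C2 = 1 (r>0 drops 1)
2. [ext C2·C3]  r_C2² + 12r_C2 − 13 = 0  ⇒  r_C2 = 1 (r>0 drops 1)

1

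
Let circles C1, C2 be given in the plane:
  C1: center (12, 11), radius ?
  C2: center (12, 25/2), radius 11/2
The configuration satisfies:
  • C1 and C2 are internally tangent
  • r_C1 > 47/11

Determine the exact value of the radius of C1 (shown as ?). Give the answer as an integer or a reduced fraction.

1. [int C1,C2]  r_C1² − 11r_C1 + 28 = 0  ⇒  r_C1 = 4 or 7
2. given r_C1 > 47/11: keep 7

7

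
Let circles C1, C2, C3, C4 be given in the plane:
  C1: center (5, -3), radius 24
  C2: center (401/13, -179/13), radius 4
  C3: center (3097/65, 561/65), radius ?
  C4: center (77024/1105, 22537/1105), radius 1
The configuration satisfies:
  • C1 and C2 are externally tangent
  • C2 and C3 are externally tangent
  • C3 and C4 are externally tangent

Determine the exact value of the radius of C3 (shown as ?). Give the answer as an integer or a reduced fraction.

1. [ext C2·C3]  r_C3² + 8r_C3 − 768 = 0  ⇒  r_C3 = 24 (r>0 drops 1)
2. [ext C3·C4]  r_C3² + 2r_C3 − 624 = 0  ⇒  r_C3 = 24 (r>0 drops 1)

24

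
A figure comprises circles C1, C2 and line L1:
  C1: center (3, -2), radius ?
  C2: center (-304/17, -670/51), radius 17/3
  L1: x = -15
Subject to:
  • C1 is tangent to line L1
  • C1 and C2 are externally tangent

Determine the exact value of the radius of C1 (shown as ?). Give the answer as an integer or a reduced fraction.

18

1. [C1‖L1]  r_C1² − 324 = 0  ⇒  r_C1 = 18 (r>0 drops 1)
2. [ext C1·C2]  r_C1² + (34/3)r_C1 − 528 = 0  ⇒  r_C1 = 18 (r>0 drops 1)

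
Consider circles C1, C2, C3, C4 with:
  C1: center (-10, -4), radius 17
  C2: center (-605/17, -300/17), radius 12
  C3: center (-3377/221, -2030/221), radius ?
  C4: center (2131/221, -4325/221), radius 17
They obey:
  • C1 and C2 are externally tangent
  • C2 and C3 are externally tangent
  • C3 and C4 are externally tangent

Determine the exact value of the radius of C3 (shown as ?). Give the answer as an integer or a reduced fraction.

1. [ext C2·C3]  r_C3² + 24r_C3 − 340 = 0  ⇒  r_C3 = 10 (r>0 drops 1)
2. [ext C3·C4]  r_C3² + 34r_C3 − 440 = 0  ⇒  r_C3 = 10 (r>0 drops 1)

10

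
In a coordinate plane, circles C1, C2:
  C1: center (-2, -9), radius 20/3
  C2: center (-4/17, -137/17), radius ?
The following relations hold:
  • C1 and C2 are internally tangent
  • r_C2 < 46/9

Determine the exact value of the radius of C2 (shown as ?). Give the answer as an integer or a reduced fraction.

1. [int C1,C2]  r_C2² − (40/3)r_C2 + 364/9 = 0  ⇒  r_C2 = 14/3 or 26/3
2. given r_C2 < 46/9: keep 14/3

14/3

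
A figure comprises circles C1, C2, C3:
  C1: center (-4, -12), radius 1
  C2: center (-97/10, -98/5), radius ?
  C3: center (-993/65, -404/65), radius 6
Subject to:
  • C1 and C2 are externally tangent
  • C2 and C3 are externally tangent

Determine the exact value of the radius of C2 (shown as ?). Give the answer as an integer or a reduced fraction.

1. [ext C1·C2]  r_C2² + 2r_C2 − 357/4 = 0  ⇒  r_C2 = 17/2 (r>0 drops 1)
2. [ext C2·C3]  r_C2² + 12r_C2 − 697/4 = 0  ⇒  r_C2 = 17/2 (r>0 drops 1)

17/2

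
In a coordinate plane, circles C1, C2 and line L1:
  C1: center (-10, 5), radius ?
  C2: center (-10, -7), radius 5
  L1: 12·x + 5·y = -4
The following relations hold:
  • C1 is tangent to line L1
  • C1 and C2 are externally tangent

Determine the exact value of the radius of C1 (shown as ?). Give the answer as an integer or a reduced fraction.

7

1. [C1‖L1]  r_C1² − 49 = 0  ⇒  r_C1 = 7 (r>0 drops 1)
2. [ext C1·C2]  r_C1² + 10r_C1 − 119 = 0  ⇒  r_C1 = 7 (r>0 drops 1)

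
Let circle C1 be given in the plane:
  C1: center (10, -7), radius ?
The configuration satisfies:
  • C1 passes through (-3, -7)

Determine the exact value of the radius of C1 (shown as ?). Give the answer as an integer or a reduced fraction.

1. [C1∋P]  r_C1² − 169 = 0  ⇒  r_C1 = 13 (r>0 drops 1)

13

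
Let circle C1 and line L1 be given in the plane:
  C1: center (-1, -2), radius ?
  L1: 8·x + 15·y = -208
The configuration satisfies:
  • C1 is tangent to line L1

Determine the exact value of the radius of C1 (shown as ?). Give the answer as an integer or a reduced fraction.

10

1. [C1‖L1]  r_C1² − 100 = 0  ⇒  r_C1 = 10 (r>0 drops 1)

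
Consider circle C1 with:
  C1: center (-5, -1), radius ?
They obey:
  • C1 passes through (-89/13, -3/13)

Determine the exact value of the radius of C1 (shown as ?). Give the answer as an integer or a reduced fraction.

1. [C1∋P]  r_C1² − 4 = 0  ⇒  r_C1 = 2 (r>0 drops 1)

2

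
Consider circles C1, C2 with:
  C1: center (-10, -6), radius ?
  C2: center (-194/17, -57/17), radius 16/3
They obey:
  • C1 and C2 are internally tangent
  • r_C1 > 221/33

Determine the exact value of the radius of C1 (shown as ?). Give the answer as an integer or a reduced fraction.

1. [int C1,C2]  r_C1² − (32/3)r_C1 + 175/9 = 0  ⇒  r_C1 = 7/3 or 25/3
2. given r_C1 > 221/33: keep 25/3

25/3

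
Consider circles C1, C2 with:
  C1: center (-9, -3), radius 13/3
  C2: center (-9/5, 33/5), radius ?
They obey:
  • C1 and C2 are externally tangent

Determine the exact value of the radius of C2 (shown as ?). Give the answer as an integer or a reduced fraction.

23/3

1. [ext C1·C2]  r_C2² + (26/3)r_C2 − 1127/9 = 0  ⇒  r_C2 = 23/3 (r>0 drops 1)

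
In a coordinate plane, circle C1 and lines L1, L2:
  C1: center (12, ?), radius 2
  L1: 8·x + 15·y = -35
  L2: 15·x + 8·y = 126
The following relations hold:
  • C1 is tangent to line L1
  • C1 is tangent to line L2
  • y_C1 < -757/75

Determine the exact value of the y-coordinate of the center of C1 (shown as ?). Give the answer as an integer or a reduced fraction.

-11

1. [C1‖L1]  y_C1² + (262/15)y_C1 + 1067/15 = 0  ⇒  y_C1 = -11 or -97/15
2. [C1‖L2]  y_C1² + (27/2)y_C1 + 55/2 = 0  ⇒  y_C1 = -11 or -5/2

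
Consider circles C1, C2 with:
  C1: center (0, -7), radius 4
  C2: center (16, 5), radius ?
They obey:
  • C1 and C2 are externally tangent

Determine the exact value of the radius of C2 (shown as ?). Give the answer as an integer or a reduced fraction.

1. [ext C1·C2]  r_C2² + 8r_C2 − 384 = 0  ⇒  r_C2 = 16 (r>0 drops 1)

16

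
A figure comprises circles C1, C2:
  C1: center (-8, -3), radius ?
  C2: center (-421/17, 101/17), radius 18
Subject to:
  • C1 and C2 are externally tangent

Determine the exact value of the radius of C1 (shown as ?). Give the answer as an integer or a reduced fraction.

1

1. [ext C1·C2]  r_C1² + 36r_C1 − 37 = 0  ⇒  r_C1 = 1 (r>0 drops 1)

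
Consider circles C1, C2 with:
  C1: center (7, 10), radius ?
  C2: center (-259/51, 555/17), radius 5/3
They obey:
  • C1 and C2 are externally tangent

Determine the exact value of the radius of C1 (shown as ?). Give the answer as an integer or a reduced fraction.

1. [ext C1·C2]  r_C1² + (10/3)r_C1 − 656 = 0  ⇒  r_C1 = 24 (r>0 drops 1)

24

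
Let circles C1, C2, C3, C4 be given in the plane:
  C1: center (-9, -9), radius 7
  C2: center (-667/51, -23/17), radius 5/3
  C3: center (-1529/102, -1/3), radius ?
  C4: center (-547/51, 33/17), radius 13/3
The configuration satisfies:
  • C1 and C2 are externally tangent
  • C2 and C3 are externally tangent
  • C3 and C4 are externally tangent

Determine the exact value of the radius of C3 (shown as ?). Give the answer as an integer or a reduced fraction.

1/2

1. [ext C2·C3]  r_C3² + (10/3)r_C3 − 23/12 = 0  ⇒  r_C3 = 1/2 (r>0 drops 1)
2. [ext C3·C4]  r_C3² + (26/3)r_C3 − 55/12 = 0  ⇒  r_C3 = 1/2 (r>0 drops 1)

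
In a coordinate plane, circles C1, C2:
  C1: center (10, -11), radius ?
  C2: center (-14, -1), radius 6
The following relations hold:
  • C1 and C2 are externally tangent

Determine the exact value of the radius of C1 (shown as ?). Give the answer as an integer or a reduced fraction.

20

1. [ext C1·C2]  r_C1² + 12r_C1 − 640 = 0  ⇒  r_C1 = 20 (r>0 drops 1)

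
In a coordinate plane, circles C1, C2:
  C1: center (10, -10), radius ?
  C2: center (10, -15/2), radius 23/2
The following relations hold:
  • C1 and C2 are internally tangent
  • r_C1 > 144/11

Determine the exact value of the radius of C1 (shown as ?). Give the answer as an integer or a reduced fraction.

14

1. [int C1,C2]  r_C1² − 23r_C1 + 126 = 0  ⇒  r_C1 = 9 or 14
2. given r_C1 > 144/11: keep 14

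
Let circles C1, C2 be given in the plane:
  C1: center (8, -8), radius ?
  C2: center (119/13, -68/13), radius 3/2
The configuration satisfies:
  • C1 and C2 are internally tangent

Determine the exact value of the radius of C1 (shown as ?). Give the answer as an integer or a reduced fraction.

9/2

1. [int C1,C2]  r_C1² − 3r_C1 − 27/4 = 0  ⇒  r_C1 = 9/2 (r>0 drops 1)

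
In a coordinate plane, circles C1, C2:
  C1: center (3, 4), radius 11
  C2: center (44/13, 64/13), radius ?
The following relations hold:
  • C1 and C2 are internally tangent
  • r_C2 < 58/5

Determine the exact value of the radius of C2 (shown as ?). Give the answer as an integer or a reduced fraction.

1. [int C1,C2]  r_C2² − 22r_C2 + 120 = 0  ⇒  r_C2 = 10 or 12
2. given r_C2 < 58/5: keep 10

10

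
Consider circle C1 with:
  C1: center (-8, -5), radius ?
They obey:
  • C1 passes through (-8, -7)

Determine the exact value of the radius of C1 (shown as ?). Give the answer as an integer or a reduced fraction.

1. [C1∋P]  r_C1² − 4 = 0  ⇒  r_C1 = 2 (r>0 drops 1)

2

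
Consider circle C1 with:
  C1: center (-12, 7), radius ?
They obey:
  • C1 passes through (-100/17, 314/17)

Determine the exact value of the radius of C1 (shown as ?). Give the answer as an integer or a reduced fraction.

1. [C1∋P]  r_C1² − 169 = 0  ⇒  r_C1 = 13 (r>0 drops 1)

13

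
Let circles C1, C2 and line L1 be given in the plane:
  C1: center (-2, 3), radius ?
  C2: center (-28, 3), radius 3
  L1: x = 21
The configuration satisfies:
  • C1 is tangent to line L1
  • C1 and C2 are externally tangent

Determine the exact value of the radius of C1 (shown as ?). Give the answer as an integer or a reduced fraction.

23

1. [C1‖L1]  r_C1² − 529 = 0  ⇒  r_C1 = 23 (r>0 drops 1)
2. [ext C1·C2]  r_C1² + 6r_C1 − 667 = 0  ⇒  r_C1 = 23 (r>0 drops 1)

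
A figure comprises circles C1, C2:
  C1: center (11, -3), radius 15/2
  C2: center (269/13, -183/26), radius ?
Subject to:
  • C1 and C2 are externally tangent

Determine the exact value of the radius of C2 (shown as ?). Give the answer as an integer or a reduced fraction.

3

1. [ext C1·C2]  r_C2² + 15r_C2 − 54 = 0  ⇒  r_C2 = 3 (r>0 drops 1)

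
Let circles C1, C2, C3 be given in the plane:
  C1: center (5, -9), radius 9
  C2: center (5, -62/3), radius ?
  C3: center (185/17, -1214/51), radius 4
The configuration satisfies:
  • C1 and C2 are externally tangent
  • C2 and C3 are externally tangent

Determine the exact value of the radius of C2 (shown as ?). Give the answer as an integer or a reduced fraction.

1. [ext C1·C2]  r_C2² + 18r_C2 − 496/9 = 0  ⇒  r_C2 = 8/3 (r>0 drops 1)
2. [ext C2·C3]  r_C2² + 8r_C2 − 256/9 = 0  ⇒  r_C2 = 8/3 (r>0 drops 1)

8/3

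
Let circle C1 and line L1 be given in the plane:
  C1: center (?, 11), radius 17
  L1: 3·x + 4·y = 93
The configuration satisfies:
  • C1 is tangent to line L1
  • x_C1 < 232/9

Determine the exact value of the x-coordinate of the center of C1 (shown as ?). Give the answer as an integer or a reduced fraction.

-12

1. [C1‖L1]  x_C1² − (98/3)x_C1 − 536 = 0  ⇒  x_C1 = -12 or 134/3
2. given x_C1 < 232/9: keep -12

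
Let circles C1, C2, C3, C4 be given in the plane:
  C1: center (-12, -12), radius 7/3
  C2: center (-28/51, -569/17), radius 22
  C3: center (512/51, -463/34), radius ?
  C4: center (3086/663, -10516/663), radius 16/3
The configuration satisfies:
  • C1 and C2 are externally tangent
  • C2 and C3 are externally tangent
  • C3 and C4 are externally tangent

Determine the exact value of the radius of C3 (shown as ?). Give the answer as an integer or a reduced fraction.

1. [ext C2·C3]  r_C3² + 44r_C3 − 89/4 = 0  ⇒  r_C3 = 1/2 (r>0 drops 1)
2. [ext C3·C4]  r_C3² + (32/3)r_C3 − 67/12 = 0  ⇒  r_C3 = 1/2 (r>0 drops 1)

1/2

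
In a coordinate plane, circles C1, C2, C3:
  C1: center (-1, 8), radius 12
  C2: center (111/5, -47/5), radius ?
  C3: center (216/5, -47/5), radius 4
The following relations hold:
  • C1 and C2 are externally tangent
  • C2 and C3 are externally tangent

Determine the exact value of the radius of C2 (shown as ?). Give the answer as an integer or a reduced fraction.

17

1. [ext C1·C2]  r_C2² + 24r_C2 − 697 = 0  ⇒  r_C2 = 17 (r>0 drops 1)
2. [ext C2·C3]  r_C2² + 8r_C2 − 425 = 0  ⇒  r_C2 = 17 (r>0 drops 1)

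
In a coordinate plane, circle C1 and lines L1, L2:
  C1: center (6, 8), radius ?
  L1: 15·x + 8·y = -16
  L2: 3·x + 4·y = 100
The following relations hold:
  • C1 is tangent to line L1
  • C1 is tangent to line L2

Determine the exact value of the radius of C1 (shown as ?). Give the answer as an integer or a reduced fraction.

1. [C1‖L1]  r_C1² − 100 = 0  ⇒  r_C1 = 10 (r>0 drops 1)
2. [C1‖L2]  r_C1² − 100 = 0  ⇒  r_C1 = 10 (r>0 drops 1)

10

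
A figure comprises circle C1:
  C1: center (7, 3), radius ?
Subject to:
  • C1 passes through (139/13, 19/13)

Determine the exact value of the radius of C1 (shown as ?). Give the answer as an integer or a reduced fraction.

4

1. [C1∋P]  r_C1² − 16 = 0  ⇒  r_C1 = 4 (r>0 drops 1)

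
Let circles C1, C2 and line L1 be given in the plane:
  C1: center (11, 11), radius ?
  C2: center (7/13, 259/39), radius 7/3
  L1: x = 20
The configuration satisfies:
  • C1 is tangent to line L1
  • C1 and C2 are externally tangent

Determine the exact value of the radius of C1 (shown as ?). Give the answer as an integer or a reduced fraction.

1. [C1‖L1]  r_C1² − 81 = 0  ⇒  r_C1 = 9 (r>0 drops 1)
2. [ext C1·C2]  r_C1² + (14/3)r_C1 − 123 = 0  ⇒  r_C1 = 9 (r>0 drops 1)

9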